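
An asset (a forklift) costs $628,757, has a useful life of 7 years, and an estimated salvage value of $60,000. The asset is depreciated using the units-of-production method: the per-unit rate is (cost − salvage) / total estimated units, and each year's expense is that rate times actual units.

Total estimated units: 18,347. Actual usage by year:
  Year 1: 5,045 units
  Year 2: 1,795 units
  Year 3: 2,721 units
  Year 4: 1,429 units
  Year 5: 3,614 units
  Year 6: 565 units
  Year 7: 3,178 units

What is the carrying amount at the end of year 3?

$332,366

Depreciable base = $628,757 − $60,000 = $568,757.
Rate = $568,757 / 18,347 units = $31 per unit.
Year 1: 5,045 × $31 = $156,395. Book value $472,362.
Year 2: 1,795 × $31 = $55,645. Book value $416,717.
Year 3: 2,721 × $31 = $84,351. Book value $332,366.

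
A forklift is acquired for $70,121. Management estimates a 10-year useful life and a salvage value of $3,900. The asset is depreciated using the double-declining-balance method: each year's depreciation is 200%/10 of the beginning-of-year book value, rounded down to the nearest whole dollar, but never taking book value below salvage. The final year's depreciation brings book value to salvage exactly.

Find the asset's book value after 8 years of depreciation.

$11,767

Depreciable base = $70,121 − $3,900 = $66,221.
Year 1: ⌊$70,121 × 200%/10⌋ = $14,024. Book value $56,097.
Year 2: ⌊$56,097 × 200%/10⌋ = $11,219. Book value $44,878.
Year 3: ⌊$44,878 × 200%/10⌋ = $8,975. Book value $35,903.
Year 4: ⌊$35,903 × 200%/10⌋ = $7,180. Book value $28,723.
Year 5: ⌊$28,723 × 200%/10⌋ = $5,744. Book value $22,979.
Year 6: ⌊$22,979 × 200%/10⌋ = $4,595. Book value $18,384.
Year 7: ⌊$18,384 × 200%/10⌋ = $3,676. Book value $14,708.
Year 8: ⌊$14,708 × 200%/10⌋ = $2,941. Book value $11,767.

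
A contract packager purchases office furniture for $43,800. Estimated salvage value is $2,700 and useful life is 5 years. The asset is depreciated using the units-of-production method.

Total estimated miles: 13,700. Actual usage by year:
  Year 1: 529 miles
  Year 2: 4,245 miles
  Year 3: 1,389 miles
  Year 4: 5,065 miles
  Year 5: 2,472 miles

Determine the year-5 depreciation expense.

Depreciable base = $43,800 − $2,700 = $41,100.
Rate = $41,100 / 13,700 miles = $3 per mile.
Year 1: 529 × $3 = $1,587. Book value $42,213.
Year 2: 4,245 × $3 = $12,735. Book value $29,478.
Year 3: 1,389 × $3 = $4,167. Book value $25,311.
Year 4: 5,065 × $3 = $15,195. Book value $10,116.
Year 5: 2,472 × $3 = $7,416. Book value $2,700.

$7,416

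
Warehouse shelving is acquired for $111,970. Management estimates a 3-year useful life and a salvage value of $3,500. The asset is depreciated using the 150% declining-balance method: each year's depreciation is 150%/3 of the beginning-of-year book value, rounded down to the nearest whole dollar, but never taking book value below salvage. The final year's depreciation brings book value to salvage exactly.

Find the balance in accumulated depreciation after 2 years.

$83,977

Depreciable base = $111,970 − $3,500 = $108,470.
Year 1: ⌊$111,970 × 150%/3⌋ = $55,985. Book value $55,985.
Year 2: ⌊$55,985 × 150%/3⌋ = $27,992. Book value $27,993.
Accumulated through year 2 = $111,970 − $27,993 = $83,977.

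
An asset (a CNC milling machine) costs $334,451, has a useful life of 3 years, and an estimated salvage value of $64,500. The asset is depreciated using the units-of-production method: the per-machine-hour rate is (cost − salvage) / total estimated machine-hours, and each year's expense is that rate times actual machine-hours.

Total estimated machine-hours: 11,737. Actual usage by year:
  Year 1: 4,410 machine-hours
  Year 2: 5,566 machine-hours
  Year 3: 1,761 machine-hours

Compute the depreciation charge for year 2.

Depreciable base = $334,451 − $64,500 = $269,951.
Rate = $269,951 / 11,737 machine-hours = $23 per machine-hour.
Year 1: 4,410 × $23 = $101,430. Book value $233,021.
Year 2: 5,566 × $23 = $128,018. Book value $105,003.

$128,018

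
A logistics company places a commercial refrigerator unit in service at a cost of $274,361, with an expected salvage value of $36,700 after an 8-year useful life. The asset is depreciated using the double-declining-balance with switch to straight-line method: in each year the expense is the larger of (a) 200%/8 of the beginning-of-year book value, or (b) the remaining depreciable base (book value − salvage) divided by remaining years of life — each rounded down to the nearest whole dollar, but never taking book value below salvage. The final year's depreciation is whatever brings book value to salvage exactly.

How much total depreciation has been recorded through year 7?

$237,661

Depreciable base = $274,361 − $36,700 = $237,661.
Year 1: DB = ⌊$274,361 × 200%/8⌋ = $68,590; SL = ⌊$237,661/8⌋ = $29,707 → take DB $68,590. Book value $205,771.
Year 2: DB = ⌊$205,771 × 200%/8⌋ = $51,442; SL = ⌊$169,071/7⌋ = $24,153 → take DB $51,442. Book value $154,329.
Year 3: DB = ⌊$154,329 × 200%/8⌋ = $38,582; SL = ⌊$117,629/6⌋ = $19,604 → take DB $38,582. Book value $115,747.
Year 4: DB = ⌊$115,747 × 200%/8⌋ = $28,936; SL = ⌊$79,047/5⌋ = $15,809 → take DB $28,936. Book value $86,811.
Year 5: DB = ⌊$86,811 × 200%/8⌋ = $21,702; SL = ⌊$50,111/4⌋ = $12,527 → take DB $21,702. Book value $65,109.
Year 6: DB = ⌊$65,109 × 200%/8⌋ = $16,277; SL = ⌊$28,409/3⌋ = $9,469 → take DB $16,277. Book value $48,832.
Year 7: DB = ⌊$48,832 × 200%/8⌋ = $12,208; SL = ⌊$12,132/2⌋ = $6,066 → take DB $12,208, capped at $12,132. Book value $36,700.
Accumulated through year 7 = $274,361 − $36,700 = $237,661.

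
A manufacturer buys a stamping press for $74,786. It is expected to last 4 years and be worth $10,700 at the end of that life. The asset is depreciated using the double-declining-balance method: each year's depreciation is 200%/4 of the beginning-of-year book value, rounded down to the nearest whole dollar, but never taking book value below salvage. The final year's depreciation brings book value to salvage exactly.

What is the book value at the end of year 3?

Depreciable base = $74,786 − $10,700 = $64,086.
Year 1: ⌊$74,786 × 200%/4⌋ = $37,393. Book value $37,393.
Year 2: ⌊$37,393 × 200%/4⌋ = $18,696. Book value $18,697.
Year 3: ⌊$18,697 × 200%/4⌋ = $9,348, capped at $7,997. Book value $10,700.

$10,700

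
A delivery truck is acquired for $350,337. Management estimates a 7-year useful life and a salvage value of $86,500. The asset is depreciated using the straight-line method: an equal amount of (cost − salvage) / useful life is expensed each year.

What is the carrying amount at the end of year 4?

Depreciable base = $350,337 − $86,500 = $263,837.
Annual expense = $263,837 / 7 = $37,691.
End of year 1: book value $312,646.
End of year 2: book value $274,955.
End of year 3: book value $237,264.
End of year 4: book value $199,573.

$199,573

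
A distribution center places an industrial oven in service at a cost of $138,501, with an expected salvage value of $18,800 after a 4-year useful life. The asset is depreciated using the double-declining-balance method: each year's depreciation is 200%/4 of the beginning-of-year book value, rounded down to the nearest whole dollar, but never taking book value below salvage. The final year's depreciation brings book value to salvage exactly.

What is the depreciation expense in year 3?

Depreciable base = $138,501 − $18,800 = $119,701.
Year 1: ⌊$138,501 × 200%/4⌋ = $69,250. Book value $69,251.
Year 2: ⌊$69,251 × 200%/4⌋ = $34,625. Book value $34,626.
Year 3: ⌊$34,626 × 200%/4⌋ = $17,313, capped at $15,826. Book value $18,800.

$15,826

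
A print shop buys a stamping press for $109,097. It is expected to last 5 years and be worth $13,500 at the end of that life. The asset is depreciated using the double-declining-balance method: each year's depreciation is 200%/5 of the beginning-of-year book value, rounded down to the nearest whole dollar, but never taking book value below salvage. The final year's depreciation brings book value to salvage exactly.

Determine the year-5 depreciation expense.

$640

Depreciable base = $109,097 − $13,500 = $95,597.
Year 1: ⌊$109,097 × 200%/5⌋ = $43,638. Book value $65,459.
Year 2: ⌊$65,459 × 200%/5⌋ = $26,183. Book value $39,276.
Year 3: ⌊$39,276 × 200%/5⌋ = $15,710. Book value $23,566.
Year 4: ⌊$23,566 × 200%/5⌋ = $9,426. Book value $14,140.
Year 5 (final): $14,140 − $13,500 = $640. Book value $13,500.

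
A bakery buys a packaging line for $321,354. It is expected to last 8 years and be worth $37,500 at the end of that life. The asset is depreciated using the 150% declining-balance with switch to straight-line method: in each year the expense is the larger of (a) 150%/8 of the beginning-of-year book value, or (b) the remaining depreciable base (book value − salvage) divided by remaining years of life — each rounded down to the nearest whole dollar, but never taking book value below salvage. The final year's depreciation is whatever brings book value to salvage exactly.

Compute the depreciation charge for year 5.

Depreciable base = $321,354 − $37,500 = $283,854.
Year 1: DB = ⌊$321,354 × 150%/8⌋ = $60,253; SL = ⌊$283,854/8⌋ = $35,481 → take DB $60,253. Book value $261,101.
Year 2: DB = ⌊$261,101 × 150%/8⌋ = $48,956; SL = ⌊$223,601/7⌋ = $31,943 → take DB $48,956. Book value $212,145.
Year 3: DB = ⌊$212,145 × 150%/8⌋ = $39,777; SL = ⌊$174,645/6⌋ = $29,107 → take DB $39,777. Book value $172,368.
Year 4: DB = ⌊$172,368 × 150%/8⌋ = $32,319; SL = ⌊$134,868/5⌋ = $26,973 → take DB $32,319. Book value $140,049.
Year 5: DB = ⌊$140,049 × 150%/8⌋ = $26,259; SL = ⌊$102,549/4⌋ = $25,637 → take DB $26,259. Book value $113,790.

$26,259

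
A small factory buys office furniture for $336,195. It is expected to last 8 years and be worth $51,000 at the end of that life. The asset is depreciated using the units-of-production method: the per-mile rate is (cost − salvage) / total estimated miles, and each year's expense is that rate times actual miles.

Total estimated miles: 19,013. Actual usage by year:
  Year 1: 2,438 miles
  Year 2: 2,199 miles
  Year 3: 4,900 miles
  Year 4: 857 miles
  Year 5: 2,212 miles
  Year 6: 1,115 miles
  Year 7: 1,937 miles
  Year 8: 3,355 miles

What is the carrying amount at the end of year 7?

Depreciable base = $336,195 − $51,000 = $285,195.
Rate = $285,195 / 19,013 miles = $15 per mile.
Year 1: 2,438 × $15 = $36,570. Book value $299,625.
Year 2: 2,199 × $15 = $32,985. Book value $266,640.
Year 3: 4,900 × $15 = $73,500. Book value $193,140.
Year 4: 857 × $15 = $12,855. Book value $180,285.
Year 5: 2,212 × $15 = $33,180. Book value $147,105.
Year 6: 1,115 × $15 = $16,725. Book value $130,380.
Year 7: 1,937 × $15 = $29,055. Book value $101,325.

$101,325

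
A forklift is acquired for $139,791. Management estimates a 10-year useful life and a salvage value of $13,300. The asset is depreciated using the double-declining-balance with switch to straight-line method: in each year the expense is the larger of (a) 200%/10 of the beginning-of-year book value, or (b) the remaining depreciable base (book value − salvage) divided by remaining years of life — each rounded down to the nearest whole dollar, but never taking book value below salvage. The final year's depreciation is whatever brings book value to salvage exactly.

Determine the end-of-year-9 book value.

Depreciable base = $139,791 − $13,300 = $126,491.
Year 1: DB = ⌊$139,791 × 200%/10⌋ = $27,958; SL = ⌊$126,491/10⌋ = $12,649 → take DB $27,958. Book value $111,833.
Year 2: DB = ⌊$111,833 × 200%/10⌋ = $22,366; SL = ⌊$98,533/9⌋ = $10,948 → take DB $22,366. Book value $89,467.
Year 3: DB = ⌊$89,467 × 200%/10⌋ = $17,893; SL = ⌊$76,167/8⌋ = $9,520 → take DB $17,893. Book value $71,574.
Year 4: DB = ⌊$71,574 × 200%/10⌋ = $14,314; SL = ⌊$58,274/7⌋ = $8,324 → take DB $14,314. Book value $57,260.
Year 5: DB = ⌊$57,260 × 200%/10⌋ = $11,452; SL = ⌊$43,960/6⌋ = $7,326 → take DB $11,452. Book value $45,808.
Year 6: DB = ⌊$45,808 × 200%/10⌋ = $9,161; SL = ⌊$32,508/5⌋ = $6,501 → take DB $9,161. Book value $36,647.
Year 7: DB = ⌊$36,647 × 200%/10⌋ = $7,329; SL = ⌊$23,347/4⌋ = $5,836 → take DB $7,329. Book value $29,318.
Year 8: DB = ⌊$29,318 × 200%/10⌋ = $5,863; SL = ⌊$16,018/3⌋ = $5,339 → take DB $5,863. Book value $23,455.
Year 9: DB = ⌊$23,455 × 200%/10⌋ = $4,691; SL = ⌊$10,155/2⌋ = $5,077 → take SL $5,077. Book value $18,378.

$18,378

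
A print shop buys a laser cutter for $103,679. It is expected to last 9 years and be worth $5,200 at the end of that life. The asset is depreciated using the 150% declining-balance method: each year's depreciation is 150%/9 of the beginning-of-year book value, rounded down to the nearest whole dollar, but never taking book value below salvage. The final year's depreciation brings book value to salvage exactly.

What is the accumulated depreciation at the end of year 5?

$62,012

Depreciable base = $103,679 − $5,200 = $98,479.
Year 1: ⌊$103,679 × 150%/9⌋ = $17,279. Book value $86,400.
Year 2: ⌊$86,400 × 150%/9⌋ = $14,400. Book value $72,000.
Year 3: ⌊$72,000 × 150%/9⌋ = $12,000. Book value $60,000.
Year 4: ⌊$60,000 × 150%/9⌋ = $10,000. Book value $50,000.
Year 5: ⌊$50,000 × 150%/9⌋ = $8,333. Book value $41,667.
Accumulated through year 5 = $103,679 − $41,667 = $62,012.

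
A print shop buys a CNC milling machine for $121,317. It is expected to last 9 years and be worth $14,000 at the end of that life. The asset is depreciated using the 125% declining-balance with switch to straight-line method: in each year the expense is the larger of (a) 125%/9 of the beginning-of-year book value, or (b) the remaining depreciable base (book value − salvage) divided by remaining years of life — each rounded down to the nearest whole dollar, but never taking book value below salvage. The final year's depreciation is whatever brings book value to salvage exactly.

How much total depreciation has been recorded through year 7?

Depreciable base = $121,317 − $14,000 = $107,317.
Year 1: DB = ⌊$121,317 × 125%/9⌋ = $16,849; SL = ⌊$107,317/9⌋ = $11,924 → take DB $16,849. Book value $104,468.
Year 2: DB = ⌊$104,468 × 125%/9⌋ = $14,509; SL = ⌊$90,468/8⌋ = $11,308 → take DB $14,509. Book value $89,959.
Year 3: DB = ⌊$89,959 × 125%/9⌋ = $12,494; SL = ⌊$75,959/7⌋ = $10,851 → take DB $12,494. Book value $77,465.
Year 4: DB = ⌊$77,465 × 125%/9⌋ = $10,759; SL = ⌊$63,465/6⌋ = $10,577 → take DB $10,759. Book value $66,706.
Year 5: DB = ⌊$66,706 × 125%/9⌋ = $9,264; SL = ⌊$52,706/5⌋ = $10,541 → take SL $10,541. Book value $56,165.
Year 6: DB = ⌊$56,165 × 125%/9⌋ = $7,800; SL = ⌊$42,165/4⌋ = $10,541 → take SL $10,541. Book value $45,624.
Year 7: DB = ⌊$45,624 × 125%/9⌋ = $6,336; SL = ⌊$31,624/3⌋ = $10,541 → take SL $10,541. Book value $35,083.
Accumulated through year 7 = $121,317 − $35,083 = $86,234.

$86,234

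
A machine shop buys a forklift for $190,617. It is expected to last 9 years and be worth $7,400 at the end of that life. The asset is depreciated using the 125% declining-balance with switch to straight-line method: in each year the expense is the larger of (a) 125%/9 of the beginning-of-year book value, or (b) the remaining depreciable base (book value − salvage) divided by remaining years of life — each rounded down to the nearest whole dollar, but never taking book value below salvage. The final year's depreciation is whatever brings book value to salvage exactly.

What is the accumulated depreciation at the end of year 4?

$87,954

Depreciable base = $190,617 − $7,400 = $183,217.
Year 1: DB = ⌊$190,617 × 125%/9⌋ = $26,474; SL = ⌊$183,217/9⌋ = $20,357 → take DB $26,474. Book value $164,143.
Year 2: DB = ⌊$164,143 × 125%/9⌋ = $22,797; SL = ⌊$156,743/8⌋ = $19,592 → take DB $22,797. Book value $141,346.
Year 3: DB = ⌊$141,346 × 125%/9⌋ = $19,631; SL = ⌊$133,946/7⌋ = $19,135 → take DB $19,631. Book value $121,715.
Year 4: DB = ⌊$121,715 × 125%/9⌋ = $16,904; SL = ⌊$114,315/6⌋ = $19,052 → take SL $19,052. Book value $102,663.
Accumulated through year 4 = $190,617 − $102,663 = $87,954.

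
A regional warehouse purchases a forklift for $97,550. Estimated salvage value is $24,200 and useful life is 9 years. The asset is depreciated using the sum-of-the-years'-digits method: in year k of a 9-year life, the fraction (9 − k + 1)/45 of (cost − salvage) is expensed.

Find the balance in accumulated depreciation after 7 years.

Depreciable base = $97,550 − $24,200 = $73,350.
Sum of the years' digits = 9+8+7+6+5+4+3+2+1 = 45.
Year 1: $73,350 × 9/45 = $14,670. Book value $82,880.
Year 2: $73,350 × 8/45 = $13,040. Book value $69,840.
Year 3: $73,350 × 7/45 = $11,410. Book value $58,430.
Year 4: $73,350 × 6/45 = $9,780. Book value $48,650.
Year 5: $73,350 × 5/45 = $8,150. Book value $40,500.
Year 6: $73,350 × 4/45 = $6,520. Book value $33,980.
Year 7: $73,350 × 3/45 = $4,890. Book value $29,090.
Accumulated through year 7 = $97,550 − $29,090 = $68,460.

$68,460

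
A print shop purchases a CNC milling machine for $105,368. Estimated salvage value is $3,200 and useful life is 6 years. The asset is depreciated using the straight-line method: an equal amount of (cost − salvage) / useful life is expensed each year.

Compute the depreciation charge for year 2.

Depreciable base = $105,368 − $3,200 = $102,168.
Annual expense = $102,168 / 6 = $17,028.

$17,028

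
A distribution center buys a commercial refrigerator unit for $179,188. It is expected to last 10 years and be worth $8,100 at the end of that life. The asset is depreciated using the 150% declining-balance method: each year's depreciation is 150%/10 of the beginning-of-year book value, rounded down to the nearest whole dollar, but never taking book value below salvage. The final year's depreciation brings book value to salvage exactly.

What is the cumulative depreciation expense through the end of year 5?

$99,679

Depreciable base = $179,188 − $8,100 = $171,088.
Year 1: ⌊$179,188 × 150%/10⌋ = $26,878. Book value $152,310.
Year 2: ⌊$152,310 × 150%/10⌋ = $22,846. Book value $129,464.
Year 3: ⌊$129,464 × 150%/10⌋ = $19,419. Book value $110,045.
Year 4: ⌊$110,045 × 150%/10⌋ = $16,506. Book value $93,539.
Year 5: ⌊$93,539 × 150%/10⌋ = $14,030. Book value $79,509.
Accumulated through year 5 = $179,188 − $79,509 = $99,679.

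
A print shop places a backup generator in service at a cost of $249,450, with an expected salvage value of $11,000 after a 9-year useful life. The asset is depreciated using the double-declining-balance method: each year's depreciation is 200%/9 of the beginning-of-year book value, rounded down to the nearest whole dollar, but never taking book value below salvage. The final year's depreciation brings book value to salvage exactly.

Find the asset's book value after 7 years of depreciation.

$42,952

Depreciable base = $249,450 − $11,000 = $238,450.
Year 1: ⌊$249,450 × 200%/9⌋ = $55,433. Book value $194,017.
Year 2: ⌊$194,017 × 200%/9⌋ = $43,114. Book value $150,903.
Year 3: ⌊$150,903 × 200%/9⌋ = $33,534. Book value $117,369.
Year 4: ⌊$117,369 × 200%/9⌋ = $26,082. Book value $91,287.
Year 5: ⌊$91,287 × 200%/9⌋ = $20,286. Book value $71,001.
Year 6: ⌊$71,001 × 200%/9⌋ = $15,778. Book value $55,223.
Year 7: ⌊$55,223 × 200%/9⌋ = $12,271. Book value $42,952.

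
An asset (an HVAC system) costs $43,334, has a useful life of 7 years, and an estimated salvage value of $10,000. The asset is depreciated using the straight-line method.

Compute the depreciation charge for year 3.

$4,762

Depreciable base = $43,334 − $10,000 = $33,334.
Annual expense = $33,334 / 7 = $4,762.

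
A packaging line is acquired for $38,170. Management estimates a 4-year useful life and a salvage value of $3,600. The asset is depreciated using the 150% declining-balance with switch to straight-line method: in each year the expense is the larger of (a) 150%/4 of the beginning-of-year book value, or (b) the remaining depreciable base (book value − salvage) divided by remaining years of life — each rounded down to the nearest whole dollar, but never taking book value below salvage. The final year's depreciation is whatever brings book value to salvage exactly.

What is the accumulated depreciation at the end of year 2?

$23,259

Depreciable base = $38,170 − $3,600 = $34,570.
Year 1: DB = ⌊$38,170 × 150%/4⌋ = $14,313; SL = ⌊$34,570/4⌋ = $8,642 → take DB $14,313. Book value $23,857.
Year 2: DB = ⌊$23,857 × 150%/4⌋ = $8,946; SL = ⌊$20,257/3⌋ = $6,752 → take DB $8,946. Book value $14,911.
Accumulated through year 2 = $38,170 − $14,911 = $23,259.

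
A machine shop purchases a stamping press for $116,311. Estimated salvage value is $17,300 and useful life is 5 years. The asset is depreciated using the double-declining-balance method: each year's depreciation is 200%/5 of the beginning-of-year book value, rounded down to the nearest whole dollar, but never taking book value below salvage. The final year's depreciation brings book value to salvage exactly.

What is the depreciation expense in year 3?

Depreciable base = $116,311 − $17,300 = $99,011.
Year 1: ⌊$116,311 × 200%/5⌋ = $46,524. Book value $69,787.
Year 2: ⌊$69,787 × 200%/5⌋ = $27,914. Book value $41,873.
Year 3: ⌊$41,873 × 200%/5⌋ = $16,749. Book value $25,124.

$16,749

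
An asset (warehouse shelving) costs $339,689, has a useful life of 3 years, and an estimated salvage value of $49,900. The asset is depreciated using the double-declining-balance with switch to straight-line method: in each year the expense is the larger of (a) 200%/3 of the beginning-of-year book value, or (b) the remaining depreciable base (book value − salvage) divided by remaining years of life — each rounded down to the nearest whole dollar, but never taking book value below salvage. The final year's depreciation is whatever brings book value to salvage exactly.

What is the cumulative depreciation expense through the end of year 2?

Depreciable base = $339,689 − $49,900 = $289,789.
Year 1: DB = ⌊$339,689 × 200%/3⌋ = $226,459; SL = ⌊$289,789/3⌋ = $96,596 → take DB $226,459. Book value $113,230.
Year 2: DB = ⌊$113,230 × 200%/3⌋ = $75,486; SL = ⌊$63,330/2⌋ = $31,665 → take DB $75,486, capped at $63,330. Book value $49,900.
Accumulated through year 2 = $339,689 − $49,900 = $289,789.

$289,789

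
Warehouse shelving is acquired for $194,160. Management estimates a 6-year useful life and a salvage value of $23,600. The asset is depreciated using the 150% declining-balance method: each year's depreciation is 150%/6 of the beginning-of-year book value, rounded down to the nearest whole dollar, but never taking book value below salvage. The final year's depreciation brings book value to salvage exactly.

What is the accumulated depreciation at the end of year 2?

$84,945

Depreciable base = $194,160 − $23,600 = $170,560.
Year 1: ⌊$194,160 × 150%/6⌋ = $48,540. Book value $145,620.
Year 2: ⌊$145,620 × 150%/6⌋ = $36,405. Book value $109,215.
Accumulated through year 2 = $194,160 − $109,215 = $84,945.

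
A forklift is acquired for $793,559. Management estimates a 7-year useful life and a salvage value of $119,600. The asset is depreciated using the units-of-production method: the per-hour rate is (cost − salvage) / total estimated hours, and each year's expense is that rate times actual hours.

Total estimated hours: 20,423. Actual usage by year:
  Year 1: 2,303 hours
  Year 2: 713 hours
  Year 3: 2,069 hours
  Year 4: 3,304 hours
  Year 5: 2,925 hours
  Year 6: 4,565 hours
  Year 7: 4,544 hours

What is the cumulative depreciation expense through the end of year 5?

Depreciable base = $793,559 − $119,600 = $673,959.
Rate = $673,959 / 20,423 hours = $33 per hour.
Year 1: 2,303 × $33 = $75,999. Book value $717,560.
Year 2: 713 × $33 = $23,529. Book value $694,031.
Year 3: 2,069 × $33 = $68,277. Book value $625,754.
Year 4: 3,304 × $33 = $109,032. Book value $516,722.
Year 5: 2,925 × $33 = $96,525. Book value $420,197.
Accumulated through year 5 = $793,559 − $420,197 = $373,362.

$373,362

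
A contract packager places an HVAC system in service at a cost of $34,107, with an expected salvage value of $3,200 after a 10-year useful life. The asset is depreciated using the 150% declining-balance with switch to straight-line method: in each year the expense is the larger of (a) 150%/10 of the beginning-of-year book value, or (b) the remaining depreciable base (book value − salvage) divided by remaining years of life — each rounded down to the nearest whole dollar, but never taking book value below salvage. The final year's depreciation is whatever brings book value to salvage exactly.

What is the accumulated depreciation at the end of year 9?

Depreciable base = $34,107 − $3,200 = $30,907.
Year 1: DB = ⌊$34,107 × 150%/10⌋ = $5,116; SL = ⌊$30,907/10⌋ = $3,090 → take DB $5,116. Book value $28,991.
Year 2: DB = ⌊$28,991 × 150%/10⌋ = $4,348; SL = ⌊$25,791/9⌋ = $2,865 → take DB $4,348. Book value $24,643.
Year 3: DB = ⌊$24,643 × 150%/10⌋ = $3,696; SL = ⌊$21,443/8⌋ = $2,680 → take DB $3,696. Book value $20,947.
Year 4: DB = ⌊$20,947 × 150%/10⌋ = $3,142; SL = ⌊$17,747/7⌋ = $2,535 → take DB $3,142. Book value $17,805.
Year 5: DB = ⌊$17,805 × 150%/10⌋ = $2,670; SL = ⌊$14,605/6⌋ = $2,434 → take DB $2,670. Book value $15,135.
Year 6: DB = ⌊$15,135 × 150%/10⌋ = $2,270; SL = ⌊$11,935/5⌋ = $2,387 → take SL $2,387. Book value $12,748.
Year 7: DB = ⌊$12,748 × 150%/10⌋ = $1,912; SL = ⌊$9,548/4⌋ = $2,387 → take SL $2,387. Book value $10,361.
Year 8: DB = ⌊$10,361 × 150%/10⌋ = $1,554; SL = ⌊$7,161/3⌋ = $2,387 → take SL $2,387. Book value $7,974.
Year 9: DB = ⌊$7,974 × 150%/10⌋ = $1,196; SL = ⌊$4,774/2⌋ = $2,387 → take SL $2,387. Book value $5,587.
Accumulated through year 9 = $34,107 − $5,587 = $28,520.

$28,520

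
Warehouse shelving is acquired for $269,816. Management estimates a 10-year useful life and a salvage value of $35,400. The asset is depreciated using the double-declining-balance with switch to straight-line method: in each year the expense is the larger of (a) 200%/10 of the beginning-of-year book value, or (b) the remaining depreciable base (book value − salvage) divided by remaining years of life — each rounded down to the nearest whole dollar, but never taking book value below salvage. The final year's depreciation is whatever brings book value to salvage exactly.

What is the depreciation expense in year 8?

$11,317

Depreciable base = $269,816 − $35,400 = $234,416.
Year 1: DB = ⌊$269,816 × 200%/10⌋ = $53,963; SL = ⌊$234,416/10⌋ = $23,441 → take DB $53,963. Book value $215,853.
Year 2: DB = ⌊$215,853 × 200%/10⌋ = $43,170; SL = ⌊$180,453/9⌋ = $20,050 → take DB $43,170. Book value $172,683.
Year 3: DB = ⌊$172,683 × 200%/10⌋ = $34,536; SL = ⌊$137,283/8⌋ = $17,160 → take DB $34,536. Book value $138,147.
Year 4: DB = ⌊$138,147 × 200%/10⌋ = $27,629; SL = ⌊$102,747/7⌋ = $14,678 → take DB $27,629. Book value $110,518.
Year 5: DB = ⌊$110,518 × 200%/10⌋ = $22,103; SL = ⌊$75,118/6⌋ = $12,519 → take DB $22,103. Book value $88,415.
Year 6: DB = ⌊$88,415 × 200%/10⌋ = $17,683; SL = ⌊$53,015/5⌋ = $10,603 → take DB $17,683. Book value $70,732.
Year 7: DB = ⌊$70,732 × 200%/10⌋ = $14,146; SL = ⌊$35,332/4⌋ = $8,833 → take DB $14,146. Book value $56,586.
Year 8: DB = ⌊$56,586 × 200%/10⌋ = $11,317; SL = ⌊$21,186/3⌋ = $7,062 → take DB $11,317. Book value $45,269.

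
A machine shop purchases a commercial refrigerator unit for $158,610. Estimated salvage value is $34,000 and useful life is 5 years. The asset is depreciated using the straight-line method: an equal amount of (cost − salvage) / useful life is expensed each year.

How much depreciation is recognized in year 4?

Depreciable base = $158,610 − $34,000 = $124,610.
Annual expense = $124,610 / 5 = $24,922.

$24,922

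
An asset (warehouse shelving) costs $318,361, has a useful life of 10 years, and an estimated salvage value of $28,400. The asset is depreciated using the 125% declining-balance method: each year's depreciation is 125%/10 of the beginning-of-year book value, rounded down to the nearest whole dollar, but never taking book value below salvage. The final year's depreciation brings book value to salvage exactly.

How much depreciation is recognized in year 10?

Depreciable base = $318,361 − $28,400 = $289,961.
Year 1: ⌊$318,361 × 125%/10⌋ = $39,795. Book value $278,566.
Year 2: ⌊$278,566 × 125%/10⌋ = $34,820. Book value $243,746.
Year 3: ⌊$243,746 × 125%/10⌋ = $30,468. Book value $213,278.
Year 4: ⌊$213,278 × 125%/10⌋ = $26,659. Book value $186,619.
Year 5: ⌊$186,619 × 125%/10⌋ = $23,327. Book value $163,292.
Year 6: ⌊$163,292 × 125%/10⌋ = $20,411. Book value $142,881.
Year 7: ⌊$142,881 × 125%/10⌋ = $17,860. Book value $125,021.
Year 8: ⌊$125,021 × 125%/10⌋ = $15,627. Book value $109,394.
Year 9: ⌊$109,394 × 125%/10⌋ = $13,674. Book value $95,720.
Year 10 (final): $95,720 − $28,400 = $67,320. Book value $28,400.

$67,320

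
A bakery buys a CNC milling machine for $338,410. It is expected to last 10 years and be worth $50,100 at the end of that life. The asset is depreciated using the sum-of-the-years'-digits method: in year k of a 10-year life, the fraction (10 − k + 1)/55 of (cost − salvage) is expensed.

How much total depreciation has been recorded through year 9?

Depreciable base = $338,410 − $50,100 = $288,310.
Sum of the years' digits = 10+9+8+7+6+5+4+3+2+1 = 55.
Year 1: $288,310 × 10/55 = $52,420. Book value $285,990.
Year 2: $288,310 × 9/55 = $47,178. Book value $238,812.
Year 3: $288,310 × 8/55 = $41,936. Book value $196,876.
Year 4: $288,310 × 7/55 = $36,694. Book value $160,182.
Year 5: $288,310 × 6/55 = $31,452. Book value $128,730.
Year 6: $288,310 × 5/55 = $26,210. Book value $102,520.
Year 7: $288,310 × 4/55 = $20,968. Book value $81,552.
Year 8: $288,310 × 3/55 = $15,726. Book value $65,826.
Year 9: $288,310 × 2/55 = $10,484. Book value $55,342.
Accumulated through year 9 = $338,410 − $55,342 = $283,068.

$283,068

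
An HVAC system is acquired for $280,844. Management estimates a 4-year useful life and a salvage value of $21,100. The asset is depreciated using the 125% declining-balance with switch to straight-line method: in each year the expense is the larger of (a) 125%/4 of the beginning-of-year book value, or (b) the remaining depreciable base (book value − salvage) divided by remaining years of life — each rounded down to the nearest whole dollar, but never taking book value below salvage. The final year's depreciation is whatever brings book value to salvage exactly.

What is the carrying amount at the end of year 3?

$76,922

Depreciable base = $280,844 − $21,100 = $259,744.
Year 1: DB = ⌊$280,844 × 125%/4⌋ = $87,763; SL = ⌊$259,744/4⌋ = $64,936 → take DB $87,763. Book value $193,081.
Year 2: DB = ⌊$193,081 × 125%/4⌋ = $60,337; SL = ⌊$171,981/3⌋ = $57,327 → take DB $60,337. Book value $132,744.
Year 3: DB = ⌊$132,744 × 125%/4⌋ = $41,482; SL = ⌊$111,644/2⌋ = $55,822 → take SL $55,822. Book value $76,922.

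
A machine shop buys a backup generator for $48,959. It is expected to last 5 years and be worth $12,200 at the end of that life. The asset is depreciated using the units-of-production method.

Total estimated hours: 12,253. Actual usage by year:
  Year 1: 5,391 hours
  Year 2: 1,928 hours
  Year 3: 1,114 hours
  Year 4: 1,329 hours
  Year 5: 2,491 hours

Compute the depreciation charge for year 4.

$3,987

Depreciable base = $48,959 − $12,200 = $36,759.
Rate = $36,759 / 12,253 hours = $3 per hour.
Year 1: 5,391 × $3 = $16,173. Book value $32,786.
Year 2: 1,928 × $3 = $5,784. Book value $27,002.
Year 3: 1,114 × $3 = $3,342. Book value $23,660.
Year 4: 1,329 × $3 = $3,987. Book value $19,673.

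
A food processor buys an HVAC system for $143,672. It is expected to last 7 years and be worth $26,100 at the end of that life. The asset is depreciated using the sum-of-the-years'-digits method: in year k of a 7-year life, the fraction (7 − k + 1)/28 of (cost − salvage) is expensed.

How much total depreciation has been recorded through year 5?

$104,975

Depreciable base = $143,672 − $26,100 = $117,572.
Sum of the years' digits = 7+6+5+4+3+2+1 = 28.
Year 1: $117,572 × 7/28 = $29,393. Book value $114,279.
Year 2: $117,572 × 6/28 = $25,194. Book value $89,085.
Year 3: $117,572 × 5/28 = $20,995. Book value $68,090.
Year 4: $117,572 × 4/28 = $16,796. Book value $51,294.
Year 5: $117,572 × 3/28 = $12,597. Book value $38,697.
Accumulated through year 5 = $143,672 − $38,697 = $104,975.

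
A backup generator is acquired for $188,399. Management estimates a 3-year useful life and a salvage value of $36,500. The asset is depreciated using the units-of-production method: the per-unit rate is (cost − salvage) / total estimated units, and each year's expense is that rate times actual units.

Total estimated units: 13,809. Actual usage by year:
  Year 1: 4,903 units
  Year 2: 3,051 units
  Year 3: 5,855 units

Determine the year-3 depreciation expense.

$64,405

Depreciable base = $188,399 − $36,500 = $151,899.
Rate = $151,899 / 13,809 units = $11 per unit.
Year 1: 4,903 × $11 = $53,933. Book value $134,466.
Year 2: 3,051 × $11 = $33,561. Book value $100,905.
Year 3: 5,855 × $11 = $64,405. Book value $36,500.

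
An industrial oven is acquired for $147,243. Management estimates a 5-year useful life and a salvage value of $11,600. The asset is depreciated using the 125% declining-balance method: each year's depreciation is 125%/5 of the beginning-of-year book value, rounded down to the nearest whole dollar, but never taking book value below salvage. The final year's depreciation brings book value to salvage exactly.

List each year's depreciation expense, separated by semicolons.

$36,810; $27,608; $20,706; $15,529; $34,990

Depreciable base = $147,243 − $11,600 = $135,643.
Year 1: ⌊$147,243 × 125%/5⌋ = $36,810. Book value $110,433.
Year 2: ⌊$110,433 × 125%/5⌋ = $27,608. Book value $82,825.
Year 3: ⌊$82,825 × 125%/5⌋ = $20,706. Book value $62,119.
Year 4: ⌊$62,119 × 125%/5⌋ = $15,529. Book value $46,590.
Year 5 (final): $46,590 − $11,600 = $34,990. Book value $11,600.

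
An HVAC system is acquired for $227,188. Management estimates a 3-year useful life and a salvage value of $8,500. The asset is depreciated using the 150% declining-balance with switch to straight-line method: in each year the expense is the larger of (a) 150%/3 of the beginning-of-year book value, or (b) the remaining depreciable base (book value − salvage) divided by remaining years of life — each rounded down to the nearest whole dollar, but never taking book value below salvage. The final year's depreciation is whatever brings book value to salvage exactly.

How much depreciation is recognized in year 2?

$56,797

Depreciable base = $227,188 − $8,500 = $218,688.
Year 1: DB = ⌊$227,188 × 150%/3⌋ = $113,594; SL = ⌊$218,688/3⌋ = $72,896 → take DB $113,594. Book value $113,594.
Year 2: DB = ⌊$113,594 × 150%/3⌋ = $56,797; SL = ⌊$105,094/2⌋ = $52,547 → take DB $56,797. Book value $56,797.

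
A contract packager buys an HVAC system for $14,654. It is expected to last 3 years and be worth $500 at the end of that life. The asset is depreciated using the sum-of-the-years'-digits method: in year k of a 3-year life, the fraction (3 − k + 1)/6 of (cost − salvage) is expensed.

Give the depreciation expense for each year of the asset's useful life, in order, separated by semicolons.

Depreciable base = $14,654 − $500 = $14,154.
Sum of the years' digits = 3+2+1 = 6.
Year 1: $14,154 × 3/6 = $7,077. Book value $7,577.
Year 2: $14,154 × 2/6 = $4,718. Book value $2,859.
Year 3: $14,154 × 1/6 = $2,359. Book value $500.

$7,077; $4,718; $2,359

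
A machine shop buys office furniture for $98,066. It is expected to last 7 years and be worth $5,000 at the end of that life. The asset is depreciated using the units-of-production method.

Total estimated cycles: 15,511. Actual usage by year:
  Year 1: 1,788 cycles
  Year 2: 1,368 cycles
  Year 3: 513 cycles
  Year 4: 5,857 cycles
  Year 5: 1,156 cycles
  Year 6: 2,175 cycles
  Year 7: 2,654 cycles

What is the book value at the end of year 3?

$76,052

Depreciable base = $98,066 − $5,000 = $93,066.
Rate = $93,066 / 15,511 cycles = $6 per cycle.
Year 1: 1,788 × $6 = $10,728. Book value $87,338.
Year 2: 1,368 × $6 = $8,208. Book value $79,130.
Year 3: 513 × $6 = $3,078. Book value $76,052.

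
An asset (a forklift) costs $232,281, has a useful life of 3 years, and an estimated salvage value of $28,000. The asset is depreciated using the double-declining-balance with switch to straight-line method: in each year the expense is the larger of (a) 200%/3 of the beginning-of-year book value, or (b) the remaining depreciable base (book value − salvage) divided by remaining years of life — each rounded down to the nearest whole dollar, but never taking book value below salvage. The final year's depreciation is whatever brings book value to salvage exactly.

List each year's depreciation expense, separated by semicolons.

$154,854; $49,427; $0

Depreciable base = $232,281 − $28,000 = $204,281.
Year 1: DB = ⌊$232,281 × 200%/3⌋ = $154,854; SL = ⌊$204,281/3⌋ = $68,093 → take DB $154,854. Book value $77,427.
Year 2: DB = ⌊$77,427 × 200%/3⌋ = $51,618; SL = ⌊$49,427/2⌋ = $24,713 → take DB $51,618, capped at $49,427. Book value $28,000.
Year 3 (final): $28,000 − $28,000 = $0. Book value $28,000.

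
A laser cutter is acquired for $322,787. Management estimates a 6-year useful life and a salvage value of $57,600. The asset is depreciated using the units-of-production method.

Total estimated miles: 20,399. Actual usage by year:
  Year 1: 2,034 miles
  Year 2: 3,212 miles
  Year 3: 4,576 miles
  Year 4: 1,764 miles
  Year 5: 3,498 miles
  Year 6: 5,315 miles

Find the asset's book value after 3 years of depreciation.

$195,101

Depreciable base = $322,787 − $57,600 = $265,187.
Rate = $265,187 / 20,399 miles = $13 per mile.
Year 1: 2,034 × $13 = $26,442. Book value $296,345.
Year 2: 3,212 × $13 = $41,756. Book value $254,589.
Year 3: 4,576 × $13 = $59,488. Book value $195,101.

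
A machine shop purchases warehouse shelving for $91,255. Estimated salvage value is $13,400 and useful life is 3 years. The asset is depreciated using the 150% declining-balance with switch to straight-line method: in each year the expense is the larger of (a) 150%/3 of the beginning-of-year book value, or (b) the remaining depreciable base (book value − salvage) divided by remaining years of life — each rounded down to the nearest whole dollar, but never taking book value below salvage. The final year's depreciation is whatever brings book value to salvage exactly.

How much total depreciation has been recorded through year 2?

Depreciable base = $91,255 − $13,400 = $77,855.
Year 1: DB = ⌊$91,255 × 150%/3⌋ = $45,627; SL = ⌊$77,855/3⌋ = $25,951 → take DB $45,627. Book value $45,628.
Year 2: DB = ⌊$45,628 × 150%/3⌋ = $22,814; SL = ⌊$32,228/2⌋ = $16,114 → take DB $22,814. Book value $22,814.
Accumulated through year 2 = $91,255 − $22,814 = $68,441.

$68,441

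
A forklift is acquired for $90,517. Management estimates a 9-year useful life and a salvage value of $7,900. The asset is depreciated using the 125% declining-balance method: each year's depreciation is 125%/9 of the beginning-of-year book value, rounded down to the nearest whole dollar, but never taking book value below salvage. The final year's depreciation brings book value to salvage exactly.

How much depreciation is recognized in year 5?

$6,912

Depreciable base = $90,517 − $7,900 = $82,617.
Year 1: ⌊$90,517 × 125%/9⌋ = $12,571. Book value $77,946.
Year 2: ⌊$77,946 × 125%/9⌋ = $10,825. Book value $67,121.
Year 3: ⌊$67,121 × 125%/9⌋ = $9,322. Book value $57,799.
Year 4: ⌊$57,799 × 125%/9⌋ = $8,027. Book value $49,772.
Year 5: ⌊$49,772 × 125%/9⌋ = $6,912. Book value $42,860.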